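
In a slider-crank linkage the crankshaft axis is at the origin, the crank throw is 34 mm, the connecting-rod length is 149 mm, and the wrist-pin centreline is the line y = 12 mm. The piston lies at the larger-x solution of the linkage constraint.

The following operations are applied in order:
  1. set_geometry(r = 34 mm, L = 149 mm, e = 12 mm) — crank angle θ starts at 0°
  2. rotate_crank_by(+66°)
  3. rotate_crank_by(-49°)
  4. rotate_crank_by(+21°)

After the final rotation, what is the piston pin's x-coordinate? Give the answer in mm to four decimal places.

set_geometry: r = 34 mm, L = 149 mm, e = 12 mm; θ ← 0°
rotate_crank_by(+66°): θ ← 0° +66° = 66°
rotate_crank_by(-49°): θ ← 66° -49° = 17°
rotate_crank_by(+21°): θ ← 17° +21° = 38°
crank pin P = (r cos θ, r sin θ) = (26.792366, 20.932490)
h = r sin θ − e = 20.932490 − 12 = 8.932490
x = r cos θ + √(L² − h²) = 26.792366 + √(22201.0 − 79.7894) = 26.792366 + 148.732009 = 175.524375

175.5244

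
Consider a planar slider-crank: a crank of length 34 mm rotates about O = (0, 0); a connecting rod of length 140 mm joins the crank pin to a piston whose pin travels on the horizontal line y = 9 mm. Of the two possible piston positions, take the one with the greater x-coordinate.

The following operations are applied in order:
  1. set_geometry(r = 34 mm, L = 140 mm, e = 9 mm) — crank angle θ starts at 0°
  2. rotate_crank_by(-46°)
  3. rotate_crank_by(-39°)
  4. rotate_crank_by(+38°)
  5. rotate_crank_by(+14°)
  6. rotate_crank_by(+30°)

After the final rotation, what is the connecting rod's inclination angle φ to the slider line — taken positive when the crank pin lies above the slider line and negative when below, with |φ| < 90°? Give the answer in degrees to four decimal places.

set_geometry: r = 34 mm, L = 140 mm, e = 9 mm; θ ← 0°
rotate_crank_by(-46°): θ ← 0° -46° = -46°
rotate_crank_by(-39°): θ ← -46° -39° = -85°
rotate_crank_by(+38°): θ ← -85° +38° = -47°
rotate_crank_by(+14°): θ ← -47° +14° = -33°
rotate_crank_by(+30°): θ ← -33° +30° = -3°
crank pin P = (r cos θ, r sin θ) = (33.953404, -1.779423)
h = r sin θ − e = -1.779423 − 9 = -10.779423
sin φ = h / L = -10.779423 / 140 = -0.07699588
φ = arcsin(-0.07699588) = -4.415909°

-4.4159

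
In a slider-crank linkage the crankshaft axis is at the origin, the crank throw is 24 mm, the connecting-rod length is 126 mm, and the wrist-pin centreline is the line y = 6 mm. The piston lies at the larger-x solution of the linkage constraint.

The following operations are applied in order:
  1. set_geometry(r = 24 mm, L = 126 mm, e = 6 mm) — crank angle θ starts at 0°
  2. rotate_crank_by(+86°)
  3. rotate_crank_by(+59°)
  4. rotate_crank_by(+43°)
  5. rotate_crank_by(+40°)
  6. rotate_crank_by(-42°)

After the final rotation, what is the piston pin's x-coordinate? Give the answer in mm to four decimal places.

set_geometry: r = 24 mm, L = 126 mm, e = 6 mm; θ ← 0°
rotate_crank_by(+86°): θ ← 0° +86° = 86°
rotate_crank_by(+59°): θ ← 86° +59° = 145°
rotate_crank_by(+43°): θ ← 145° +43° = 188°
rotate_crank_by(+40°): θ ← 188° +40° = 228°
rotate_crank_by(-42°): θ ← 228° -42° = 186°
crank pin P = (r cos θ, r sin θ) = (-23.868525, -2.508683)
h = r sin θ − e = -2.508683 − 6 = -8.508683
x = r cos θ + √(L² − h²) = -23.868525 + √(15876.0 − 72.3977) = -23.868525 + 125.712379 = 101.843854

101.8439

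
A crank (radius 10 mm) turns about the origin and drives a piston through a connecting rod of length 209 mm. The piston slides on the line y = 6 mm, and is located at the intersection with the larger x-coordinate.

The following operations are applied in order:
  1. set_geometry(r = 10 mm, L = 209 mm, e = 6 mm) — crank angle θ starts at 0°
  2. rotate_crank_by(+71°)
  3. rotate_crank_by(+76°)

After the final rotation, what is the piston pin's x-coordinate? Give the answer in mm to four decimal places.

200.6126

set_geometry: r = 10 mm, L = 209 mm, e = 6 mm; θ ← 0°
rotate_crank_by(+71°): θ ← 0° +71° = 71°
rotate_crank_by(+76°): θ ← 71° +76° = 147°
crank pin P = (r cos θ, r sin θ) = (-8.386706, 5.446390)
h = r sin θ − e = 5.446390 − 6 = -0.553610
x = r cos θ + √(L² − h²) = -8.386706 + √(43681.0 − 0.3065) = -8.386706 + 208.999267 = 200.612561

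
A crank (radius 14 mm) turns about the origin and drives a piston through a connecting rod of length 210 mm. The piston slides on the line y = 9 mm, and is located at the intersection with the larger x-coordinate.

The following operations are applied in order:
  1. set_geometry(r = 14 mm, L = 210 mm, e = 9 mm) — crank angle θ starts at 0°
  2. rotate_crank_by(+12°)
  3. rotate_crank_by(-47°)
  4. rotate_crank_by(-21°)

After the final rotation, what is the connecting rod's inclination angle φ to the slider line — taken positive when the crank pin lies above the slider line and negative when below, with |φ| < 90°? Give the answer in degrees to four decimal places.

set_geometry: r = 14 mm, L = 210 mm, e = 9 mm; θ ← 0°
rotate_crank_by(+12°): θ ← 0° +12° = 12°
rotate_crank_by(-47°): θ ← 12° -47° = -35°
rotate_crank_by(-21°): θ ← -35° -21° = -56°
crank pin P = (r cos θ, r sin θ) = (7.828701, -11.606526)
h = r sin θ − e = -11.606526 − 9 = -20.606526
sin φ = h / L = -20.606526 / 210 = -0.09812631
φ = arcsin(-0.09812631) = -5.631286°

-5.6313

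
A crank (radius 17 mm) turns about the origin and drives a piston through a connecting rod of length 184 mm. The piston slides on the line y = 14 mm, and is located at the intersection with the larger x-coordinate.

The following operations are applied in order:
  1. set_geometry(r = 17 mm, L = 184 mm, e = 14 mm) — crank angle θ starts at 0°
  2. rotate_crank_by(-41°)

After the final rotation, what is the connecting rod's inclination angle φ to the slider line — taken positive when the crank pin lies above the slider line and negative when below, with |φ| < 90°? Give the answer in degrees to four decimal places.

set_geometry: r = 17 mm, L = 184 mm, e = 14 mm; θ ← 0°
rotate_crank_by(-41°): θ ← 0° -41° = -41°
crank pin P = (r cos θ, r sin θ) = (12.830063, -11.153003)
h = r sin θ − e = -11.153003 − 14 = -25.153003
sin φ = h / L = -25.153003 / 184 = -0.13670111
φ = arcsin(-0.13670111) = -7.856998°

-7.8570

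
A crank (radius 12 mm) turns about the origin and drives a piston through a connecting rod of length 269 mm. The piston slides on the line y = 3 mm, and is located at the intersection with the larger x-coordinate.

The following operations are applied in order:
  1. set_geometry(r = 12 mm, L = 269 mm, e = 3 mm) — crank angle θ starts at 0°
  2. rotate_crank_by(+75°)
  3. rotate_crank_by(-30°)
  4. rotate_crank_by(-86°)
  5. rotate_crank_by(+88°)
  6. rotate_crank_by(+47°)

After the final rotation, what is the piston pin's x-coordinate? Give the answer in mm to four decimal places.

268.0133

set_geometry: r = 12 mm, L = 269 mm, e = 3 mm; θ ← 0°
rotate_crank_by(+75°): θ ← 0° +75° = 75°
rotate_crank_by(-30°): θ ← 75° -30° = 45°
rotate_crank_by(-86°): θ ← 45° -86° = -41°
rotate_crank_by(+88°): θ ← -41° +88° = 47°
rotate_crank_by(+47°): θ ← 47° +47° = 94°
crank pin P = (r cos θ, r sin θ) = (-0.837078, 11.970769)
h = r sin θ − e = 11.970769 − 3 = 8.970769
x = r cos θ + √(L² − h²) = -0.837078 + √(72361.0 − 80.4747) = -0.837078 + 268.850377 = 268.013299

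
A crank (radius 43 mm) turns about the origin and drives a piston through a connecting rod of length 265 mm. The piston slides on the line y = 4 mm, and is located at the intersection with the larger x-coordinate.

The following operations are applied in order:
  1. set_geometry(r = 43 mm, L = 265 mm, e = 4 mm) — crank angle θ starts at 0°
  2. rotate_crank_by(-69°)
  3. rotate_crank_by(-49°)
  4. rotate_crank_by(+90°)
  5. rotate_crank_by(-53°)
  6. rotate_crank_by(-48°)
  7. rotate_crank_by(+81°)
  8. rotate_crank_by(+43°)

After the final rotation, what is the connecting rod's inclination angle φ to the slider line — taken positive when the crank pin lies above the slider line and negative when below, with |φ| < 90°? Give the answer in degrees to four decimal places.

set_geometry: r = 43 mm, L = 265 mm, e = 4 mm; θ ← 0°
rotate_crank_by(-69°): θ ← 0° -69° = -69°
rotate_crank_by(-49°): θ ← -69° -49° = -118°
rotate_crank_by(+90°): θ ← -118° +90° = -28°
rotate_crank_by(-53°): θ ← -28° -53° = -81°
rotate_crank_by(-48°): θ ← -81° -48° = -129°
rotate_crank_by(+81°): θ ← -129° +81° = -48°
rotate_crank_by(+43°): θ ← -48° +43° = -5°
crank pin P = (r cos θ, r sin θ) = (42.836372, -3.747697)
h = r sin θ − e = -3.747697 − 4 = -7.747697
sin φ = h / L = -7.747697 / 265 = -0.02923659
φ = arcsin(-0.02923659) = -1.675372°

-1.6754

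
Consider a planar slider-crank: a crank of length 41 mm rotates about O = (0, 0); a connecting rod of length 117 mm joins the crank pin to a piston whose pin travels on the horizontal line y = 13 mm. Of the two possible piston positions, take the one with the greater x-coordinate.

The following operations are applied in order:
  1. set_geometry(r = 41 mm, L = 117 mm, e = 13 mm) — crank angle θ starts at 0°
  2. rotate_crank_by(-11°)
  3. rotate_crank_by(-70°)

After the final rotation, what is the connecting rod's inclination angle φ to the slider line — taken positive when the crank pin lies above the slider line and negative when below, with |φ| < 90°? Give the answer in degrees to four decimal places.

set_geometry: r = 41 mm, L = 117 mm, e = 13 mm; θ ← 0°
rotate_crank_by(-11°): θ ← 0° -11° = -11°
rotate_crank_by(-70°): θ ← -11° -70° = -81°
crank pin P = (r cos θ, r sin θ) = (6.413813, -40.495222)
h = r sin θ − e = -40.495222 − 13 = -53.495222
sin φ = h / L = -53.495222 / 117 = -0.45722412
φ = arcsin(-0.45722412) = -27.208130°

-27.2081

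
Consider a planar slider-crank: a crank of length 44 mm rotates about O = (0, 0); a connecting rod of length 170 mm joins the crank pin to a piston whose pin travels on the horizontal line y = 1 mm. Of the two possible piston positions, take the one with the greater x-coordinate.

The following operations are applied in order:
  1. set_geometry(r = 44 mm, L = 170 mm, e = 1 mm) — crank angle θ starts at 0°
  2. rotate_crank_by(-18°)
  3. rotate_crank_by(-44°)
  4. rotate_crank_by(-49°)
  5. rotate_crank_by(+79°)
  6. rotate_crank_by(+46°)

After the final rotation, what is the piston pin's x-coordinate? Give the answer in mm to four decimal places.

212.4192

set_geometry: r = 44 mm, L = 170 mm, e = 1 mm; θ ← 0°
rotate_crank_by(-18°): θ ← 0° -18° = -18°
rotate_crank_by(-44°): θ ← -18° -44° = -62°
rotate_crank_by(-49°): θ ← -62° -49° = -111°
rotate_crank_by(+79°): θ ← -111° +79° = -32°
rotate_crank_by(+46°): θ ← -32° +46° = 14°
crank pin P = (r cos θ, r sin θ) = (42.693012, 10.644563)
h = r sin θ − e = 10.644563 − 1 = 9.644563
x = r cos θ + √(L² − h²) = 42.693012 + √(28900.0 − 93.0176) = 42.693012 + 169.726198 = 212.419210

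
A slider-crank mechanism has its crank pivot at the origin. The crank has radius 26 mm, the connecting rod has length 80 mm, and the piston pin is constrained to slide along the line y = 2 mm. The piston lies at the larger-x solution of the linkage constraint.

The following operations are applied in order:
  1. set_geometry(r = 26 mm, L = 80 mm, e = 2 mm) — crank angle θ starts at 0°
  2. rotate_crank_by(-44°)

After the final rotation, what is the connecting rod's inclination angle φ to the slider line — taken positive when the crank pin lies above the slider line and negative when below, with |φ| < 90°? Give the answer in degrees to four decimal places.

set_geometry: r = 26 mm, L = 80 mm, e = 2 mm; θ ← 0°
rotate_crank_by(-44°): θ ← 0° -44° = -44°
crank pin P = (r cos θ, r sin θ) = (18.702835, -18.061118)
h = r sin θ − e = -18.061118 − 2 = -20.061118
sin φ = h / L = -20.061118 / 80 = -0.25076397
φ = arcsin(-0.25076397) = -14.522725°

-14.5227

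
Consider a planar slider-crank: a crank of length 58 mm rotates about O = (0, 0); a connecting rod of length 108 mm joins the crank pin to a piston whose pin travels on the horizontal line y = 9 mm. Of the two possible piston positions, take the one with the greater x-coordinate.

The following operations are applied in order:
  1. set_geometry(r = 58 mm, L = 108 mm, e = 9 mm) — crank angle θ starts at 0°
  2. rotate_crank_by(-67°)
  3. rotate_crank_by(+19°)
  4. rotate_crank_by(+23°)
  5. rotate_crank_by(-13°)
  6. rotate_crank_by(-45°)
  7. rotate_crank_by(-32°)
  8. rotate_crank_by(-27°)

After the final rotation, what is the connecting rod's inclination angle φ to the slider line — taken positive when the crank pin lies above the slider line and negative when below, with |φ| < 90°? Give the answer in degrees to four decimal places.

set_geometry: r = 58 mm, L = 108 mm, e = 9 mm; θ ← 0°
rotate_crank_by(-67°): θ ← 0° -67° = -67°
rotate_crank_by(+19°): θ ← -67° +19° = -48°
rotate_crank_by(+23°): θ ← -48° +23° = -25°
rotate_crank_by(-13°): θ ← -25° -13° = -38°
rotate_crank_by(-45°): θ ← -38° -45° = -83°
rotate_crank_by(-32°): θ ← -83° -32° = -115°
rotate_crank_by(-27°): θ ← -115° -27° = -142°
crank pin P = (r cos θ, r sin θ) = (-45.704624, -35.708366)
h = r sin θ − e = -35.708366 − 9 = -44.708366
sin φ = h / L = -44.708366 / 108 = -0.41396635
φ = arcsin(-0.41396635) = -24.454239°

-24.4542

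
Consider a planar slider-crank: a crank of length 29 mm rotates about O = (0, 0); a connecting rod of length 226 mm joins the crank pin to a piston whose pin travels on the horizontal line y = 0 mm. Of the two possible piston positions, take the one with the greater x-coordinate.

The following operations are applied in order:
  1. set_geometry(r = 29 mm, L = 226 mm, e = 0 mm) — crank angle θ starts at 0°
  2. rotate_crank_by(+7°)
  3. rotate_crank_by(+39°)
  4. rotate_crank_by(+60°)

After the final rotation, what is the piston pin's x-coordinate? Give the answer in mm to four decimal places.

216.2807

set_geometry: r = 29 mm, L = 226 mm, e = 0 mm; θ ← 0°
rotate_crank_by(+7°): θ ← 0° +7° = 7°
rotate_crank_by(+39°): θ ← 7° +39° = 46°
rotate_crank_by(+60°): θ ← 46° +60° = 106°
crank pin P = (r cos θ, r sin θ) = (-7.993483, 27.876589)
h = r sin θ − e = 27.876589 − 0 = 27.876589
x = r cos θ + √(L² − h²) = -7.993483 + √(51076.0 − 777.1042) = -7.993483 + 224.274153 = 216.280670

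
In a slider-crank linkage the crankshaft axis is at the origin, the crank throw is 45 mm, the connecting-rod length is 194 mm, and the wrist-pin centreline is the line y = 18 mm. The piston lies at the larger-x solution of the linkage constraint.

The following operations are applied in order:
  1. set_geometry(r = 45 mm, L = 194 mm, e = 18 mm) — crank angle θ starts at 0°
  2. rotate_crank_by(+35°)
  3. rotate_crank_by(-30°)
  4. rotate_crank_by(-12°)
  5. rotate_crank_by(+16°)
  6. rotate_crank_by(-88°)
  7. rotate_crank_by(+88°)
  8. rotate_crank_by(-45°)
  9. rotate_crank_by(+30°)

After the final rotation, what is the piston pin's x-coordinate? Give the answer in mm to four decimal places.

set_geometry: r = 45 mm, L = 194 mm, e = 18 mm; θ ← 0°
rotate_crank_by(+35°): θ ← 0° +35° = 35°
rotate_crank_by(-30°): θ ← 35° -30° = 5°
rotate_crank_by(-12°): θ ← 5° -12° = -7°
rotate_crank_by(+16°): θ ← -7° +16° = 9°
rotate_crank_by(-88°): θ ← 9° -88° = -79°
rotate_crank_by(+88°): θ ← -79° +88° = 9°
rotate_crank_by(-45°): θ ← 9° -45° = -36°
rotate_crank_by(+30°): θ ← -36° +30° = -6°
crank pin P = (r cos θ, r sin θ) = (44.753485, -4.703781)
h = r sin θ − e = -4.703781 − 18 = -22.703781
x = r cos θ + √(L² − h²) = 44.753485 + √(37636.0 − 515.4617) = 44.753485 + 192.666910 = 237.420396

237.4204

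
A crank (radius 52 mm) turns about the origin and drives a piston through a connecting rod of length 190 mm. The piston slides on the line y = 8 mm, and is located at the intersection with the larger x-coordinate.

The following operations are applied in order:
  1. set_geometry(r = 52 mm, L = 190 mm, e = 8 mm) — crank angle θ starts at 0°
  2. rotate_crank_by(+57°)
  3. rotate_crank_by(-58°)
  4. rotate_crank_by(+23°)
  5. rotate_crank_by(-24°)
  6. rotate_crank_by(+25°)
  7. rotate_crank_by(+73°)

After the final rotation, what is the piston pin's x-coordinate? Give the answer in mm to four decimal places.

179.4672

set_geometry: r = 52 mm, L = 190 mm, e = 8 mm; θ ← 0°
rotate_crank_by(+57°): θ ← 0° +57° = 57°
rotate_crank_by(-58°): θ ← 57° -58° = -1°
rotate_crank_by(+23°): θ ← -1° +23° = 22°
rotate_crank_by(-24°): θ ← 22° -24° = -2°
rotate_crank_by(+25°): θ ← -2° +25° = 23°
rotate_crank_by(+73°): θ ← 23° +73° = 96°
crank pin P = (r cos θ, r sin θ) = (-5.435480, 51.715139)
h = r sin θ − e = 51.715139 − 8 = 43.715139
x = r cos θ + √(L² − h²) = -5.435480 + √(36100.0 − 1911.0133) = -5.435480 + 184.902641 = 179.467161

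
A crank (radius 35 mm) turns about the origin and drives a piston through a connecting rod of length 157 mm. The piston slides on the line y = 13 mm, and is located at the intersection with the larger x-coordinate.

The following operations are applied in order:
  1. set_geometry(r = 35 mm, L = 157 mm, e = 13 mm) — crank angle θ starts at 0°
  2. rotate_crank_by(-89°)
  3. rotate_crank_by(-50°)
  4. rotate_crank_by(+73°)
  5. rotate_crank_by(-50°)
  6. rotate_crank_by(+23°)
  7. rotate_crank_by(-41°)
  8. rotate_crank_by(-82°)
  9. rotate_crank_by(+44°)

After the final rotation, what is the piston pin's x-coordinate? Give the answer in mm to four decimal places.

set_geometry: r = 35 mm, L = 157 mm, e = 13 mm; θ ← 0°
rotate_crank_by(-89°): θ ← 0° -89° = -89°
rotate_crank_by(-50°): θ ← -89° -50° = -139°
rotate_crank_by(+73°): θ ← -139° +73° = -66°
rotate_crank_by(-50°): θ ← -66° -50° = -116°
rotate_crank_by(+23°): θ ← -116° +23° = -93°
rotate_crank_by(-41°): θ ← -93° -41° = -134°
rotate_crank_by(-82°): θ ← -134° -82° = -216°
rotate_crank_by(+44°): θ ← -216° +44° = -172°
crank pin P = (r cos θ, r sin θ) = (-34.659382, -4.871059)
h = r sin θ − e = -4.871059 − 13 = -17.871059
x = r cos θ + √(L² − h²) = -34.659382 + √(24649.0 − 319.3747) = -34.659382 + 155.979567 = 121.320184

121.3202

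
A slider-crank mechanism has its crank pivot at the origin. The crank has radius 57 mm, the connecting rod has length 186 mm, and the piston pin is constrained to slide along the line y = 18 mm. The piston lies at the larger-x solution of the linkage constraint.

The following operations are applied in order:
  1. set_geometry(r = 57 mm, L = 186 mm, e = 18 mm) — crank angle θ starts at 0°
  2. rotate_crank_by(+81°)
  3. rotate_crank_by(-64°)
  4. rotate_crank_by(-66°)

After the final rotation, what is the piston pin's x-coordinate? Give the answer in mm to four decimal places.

213.1018

set_geometry: r = 57 mm, L = 186 mm, e = 18 mm; θ ← 0°
rotate_crank_by(+81°): θ ← 0° +81° = 81°
rotate_crank_by(-64°): θ ← 81° -64° = 17°
rotate_crank_by(-66°): θ ← 17° -66° = -49°
crank pin P = (r cos θ, r sin θ) = (37.395365, -43.018446)
h = r sin θ − e = -43.018446 − 18 = -61.018446
x = r cos θ + √(L² − h²) = 37.395365 + √(34596.0 − 3723.2508) = 37.395365 + 175.706429 = 213.101794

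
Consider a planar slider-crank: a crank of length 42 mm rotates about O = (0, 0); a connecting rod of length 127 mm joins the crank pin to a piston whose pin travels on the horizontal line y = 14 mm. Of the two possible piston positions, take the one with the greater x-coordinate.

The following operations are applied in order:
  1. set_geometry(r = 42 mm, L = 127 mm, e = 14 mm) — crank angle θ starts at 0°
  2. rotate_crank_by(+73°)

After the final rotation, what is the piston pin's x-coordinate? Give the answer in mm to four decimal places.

set_geometry: r = 42 mm, L = 127 mm, e = 14 mm; θ ← 0°
rotate_crank_by(+73°): θ ← 0° +73° = 73°
crank pin P = (r cos θ, r sin θ) = (12.279612, 40.164800)
h = r sin θ − e = 40.164800 − 14 = 26.164800
x = r cos θ + √(L² − h²) = 12.279612 + √(16129.0 − 684.5967) = 12.279612 + 124.275513 = 136.555125

136.5551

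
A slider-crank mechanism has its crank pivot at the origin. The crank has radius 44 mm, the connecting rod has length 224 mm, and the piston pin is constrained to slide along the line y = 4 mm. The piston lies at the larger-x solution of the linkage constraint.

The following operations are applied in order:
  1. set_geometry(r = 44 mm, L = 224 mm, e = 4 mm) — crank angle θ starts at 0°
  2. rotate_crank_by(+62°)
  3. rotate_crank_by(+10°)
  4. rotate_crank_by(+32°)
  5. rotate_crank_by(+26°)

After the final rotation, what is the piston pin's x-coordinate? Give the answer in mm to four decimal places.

193.7389

set_geometry: r = 44 mm, L = 224 mm, e = 4 mm; θ ← 0°
rotate_crank_by(+62°): θ ← 0° +62° = 62°
rotate_crank_by(+10°): θ ← 62° +10° = 72°
rotate_crank_by(+32°): θ ← 72° +32° = 104°
rotate_crank_by(+26°): θ ← 104° +26° = 130°
crank pin P = (r cos θ, r sin θ) = (-28.282655, 33.705955)
h = r sin θ − e = 33.705955 − 4 = 29.705955
x = r cos θ + √(L² − h²) = -28.282655 + √(50176.0 − 882.4438) = -28.282655 + 222.021522 = 193.738867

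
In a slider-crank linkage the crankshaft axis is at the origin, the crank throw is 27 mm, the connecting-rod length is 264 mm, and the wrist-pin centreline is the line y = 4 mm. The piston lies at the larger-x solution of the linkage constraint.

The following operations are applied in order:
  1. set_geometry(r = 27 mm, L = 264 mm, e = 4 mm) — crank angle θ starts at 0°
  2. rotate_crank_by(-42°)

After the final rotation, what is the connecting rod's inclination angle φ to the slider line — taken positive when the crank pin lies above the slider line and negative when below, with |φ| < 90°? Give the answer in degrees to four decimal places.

-4.7947

set_geometry: r = 27 mm, L = 264 mm, e = 4 mm; θ ← 0°
rotate_crank_by(-42°): θ ← 0° -42° = -42°
crank pin P = (r cos θ, r sin θ) = (20.064910, -18.066526)
h = r sin θ − e = -18.066526 − 4 = -22.066526
sin φ = h / L = -22.066526 / 264 = -0.08358533
φ = arcsin(-0.08358533) = -4.794681°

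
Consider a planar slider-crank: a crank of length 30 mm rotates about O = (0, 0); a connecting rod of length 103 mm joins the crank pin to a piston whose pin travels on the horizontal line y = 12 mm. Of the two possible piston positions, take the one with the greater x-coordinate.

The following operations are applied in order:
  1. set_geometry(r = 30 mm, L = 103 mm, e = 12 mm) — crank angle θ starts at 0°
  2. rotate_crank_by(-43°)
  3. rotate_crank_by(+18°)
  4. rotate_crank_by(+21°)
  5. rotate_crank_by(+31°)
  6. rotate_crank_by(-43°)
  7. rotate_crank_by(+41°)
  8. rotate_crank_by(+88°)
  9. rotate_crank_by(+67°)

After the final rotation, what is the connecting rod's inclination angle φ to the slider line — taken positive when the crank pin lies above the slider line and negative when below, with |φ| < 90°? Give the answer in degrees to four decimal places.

-6.6904

set_geometry: r = 30 mm, L = 103 mm, e = 12 mm; θ ← 0°
rotate_crank_by(-43°): θ ← 0° -43° = -43°
rotate_crank_by(+18°): θ ← -43° +18° = -25°
rotate_crank_by(+21°): θ ← -25° +21° = -4°
rotate_crank_by(+31°): θ ← -4° +31° = 27°
rotate_crank_by(-43°): θ ← 27° -43° = -16°
rotate_crank_by(+41°): θ ← -16° +41° = 25°
rotate_crank_by(+88°): θ ← 25° +88° = 113°
rotate_crank_by(+67°): θ ← 113° +67° = 180°
crank pin P = (r cos θ, r sin θ) = (-30.000000, 0.000000)
h = r sin θ − e = 0.000000 − 12 = -12.000000
sin φ = h / L = -12.000000 / 103 = -0.11650485
φ = arcsin(-0.11650485) = -6.690430°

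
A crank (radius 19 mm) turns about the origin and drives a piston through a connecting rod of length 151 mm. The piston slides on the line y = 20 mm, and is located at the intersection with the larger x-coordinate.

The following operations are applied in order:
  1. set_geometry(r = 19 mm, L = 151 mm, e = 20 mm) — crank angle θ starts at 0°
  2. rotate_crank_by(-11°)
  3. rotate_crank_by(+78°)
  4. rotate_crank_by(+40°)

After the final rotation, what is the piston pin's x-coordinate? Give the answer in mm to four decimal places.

145.4338

set_geometry: r = 19 mm, L = 151 mm, e = 20 mm; θ ← 0°
rotate_crank_by(-11°): θ ← 0° -11° = -11°
rotate_crank_by(+78°): θ ← -11° +78° = 67°
rotate_crank_by(+40°): θ ← 67° +40° = 107°
crank pin P = (r cos θ, r sin θ) = (-5.555062, 18.169790)
h = r sin θ − e = 18.169790 − 20 = -1.830210
x = r cos θ + √(L² − h²) = -5.555062 + √(22801.0 − 3.3497) = -5.555062 + 150.988908 = 145.433846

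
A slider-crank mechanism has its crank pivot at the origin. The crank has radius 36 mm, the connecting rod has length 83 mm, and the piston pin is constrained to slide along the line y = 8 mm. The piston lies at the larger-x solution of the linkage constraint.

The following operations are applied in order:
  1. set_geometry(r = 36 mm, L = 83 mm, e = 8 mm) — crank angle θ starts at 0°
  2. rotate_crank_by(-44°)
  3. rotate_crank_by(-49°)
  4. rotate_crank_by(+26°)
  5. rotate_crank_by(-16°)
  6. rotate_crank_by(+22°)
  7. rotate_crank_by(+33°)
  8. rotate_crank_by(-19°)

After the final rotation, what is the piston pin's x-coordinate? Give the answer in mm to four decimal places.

100.1200

set_geometry: r = 36 mm, L = 83 mm, e = 8 mm; θ ← 0°
rotate_crank_by(-44°): θ ← 0° -44° = -44°
rotate_crank_by(-49°): θ ← -44° -49° = -93°
rotate_crank_by(+26°): θ ← -93° +26° = -67°
rotate_crank_by(-16°): θ ← -67° -16° = -83°
rotate_crank_by(+22°): θ ← -83° +22° = -61°
rotate_crank_by(+33°): θ ← -61° +33° = -28°
rotate_crank_by(-19°): θ ← -28° -19° = -47°
crank pin P = (r cos θ, r sin θ) = (24.551941, -26.328733)
h = r sin θ − e = -26.328733 − 8 = -34.328733
x = r cos θ + √(L² − h²) = 24.551941 + √(6889.0 − 1178.4619) = 24.551941 + 75.568102 = 100.120043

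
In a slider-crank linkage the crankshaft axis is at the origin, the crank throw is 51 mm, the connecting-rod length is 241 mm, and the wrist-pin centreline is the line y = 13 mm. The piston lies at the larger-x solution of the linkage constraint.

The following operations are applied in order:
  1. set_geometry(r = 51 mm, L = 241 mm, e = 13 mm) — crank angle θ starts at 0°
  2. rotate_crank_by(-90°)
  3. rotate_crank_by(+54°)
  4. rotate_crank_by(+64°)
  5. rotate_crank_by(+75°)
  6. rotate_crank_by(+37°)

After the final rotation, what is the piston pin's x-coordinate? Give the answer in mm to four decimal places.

201.1185

set_geometry: r = 51 mm, L = 241 mm, e = 13 mm; θ ← 0°
rotate_crank_by(-90°): θ ← 0° -90° = -90°
rotate_crank_by(+54°): θ ← -90° +54° = -36°
rotate_crank_by(+64°): θ ← -36° +64° = 28°
rotate_crank_by(+75°): θ ← 28° +75° = 103°
rotate_crank_by(+37°): θ ← 103° +37° = 140°
crank pin P = (r cos θ, r sin θ) = (-39.068267, 32.782168)
h = r sin θ − e = 32.782168 − 13 = 19.782168
x = r cos θ + √(L² − h²) = -39.068267 + √(58081.0 − 391.3342) = -39.068267 + 240.186731 = 201.118465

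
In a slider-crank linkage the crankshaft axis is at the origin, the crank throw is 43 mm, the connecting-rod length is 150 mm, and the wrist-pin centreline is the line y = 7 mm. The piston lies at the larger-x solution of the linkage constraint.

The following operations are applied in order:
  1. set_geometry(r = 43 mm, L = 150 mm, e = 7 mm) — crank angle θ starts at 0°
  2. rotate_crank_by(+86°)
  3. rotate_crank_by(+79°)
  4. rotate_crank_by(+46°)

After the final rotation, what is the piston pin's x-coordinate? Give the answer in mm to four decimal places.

110.2828

set_geometry: r = 43 mm, L = 150 mm, e = 7 mm; θ ← 0°
rotate_crank_by(+86°): θ ← 0° +86° = 86°
rotate_crank_by(+79°): θ ← 86° +79° = 165°
rotate_crank_by(+46°): θ ← 165° +46° = 211°
crank pin P = (r cos θ, r sin θ) = (-36.858194, -22.146637)
h = r sin θ − e = -22.146637 − 7 = -29.146637
x = r cos θ + √(L² − h²) = -36.858194 + √(22500.0 − 849.5265) = -36.858194 + 147.140999 = 110.282805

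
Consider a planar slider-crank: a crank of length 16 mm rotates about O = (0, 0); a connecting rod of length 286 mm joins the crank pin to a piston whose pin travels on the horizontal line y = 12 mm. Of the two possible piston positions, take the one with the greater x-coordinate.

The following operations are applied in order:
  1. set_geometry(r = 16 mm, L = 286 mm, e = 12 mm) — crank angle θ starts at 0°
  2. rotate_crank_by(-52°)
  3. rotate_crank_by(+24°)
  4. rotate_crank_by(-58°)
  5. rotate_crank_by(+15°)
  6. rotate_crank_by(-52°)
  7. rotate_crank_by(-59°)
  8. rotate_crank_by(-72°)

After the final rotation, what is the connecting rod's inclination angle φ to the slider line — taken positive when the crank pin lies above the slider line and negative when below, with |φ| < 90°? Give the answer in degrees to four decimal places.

0.6772

set_geometry: r = 16 mm, L = 286 mm, e = 12 mm; θ ← 0°
rotate_crank_by(-52°): θ ← 0° -52° = -52°
rotate_crank_by(+24°): θ ← -52° +24° = -28°
rotate_crank_by(-58°): θ ← -28° -58° = -86°
rotate_crank_by(+15°): θ ← -86° +15° = -71°
rotate_crank_by(-52°): θ ← -71° -52° = -123°
rotate_crank_by(-59°): θ ← -123° -59° = -182°
rotate_crank_by(-72°): θ ← -182° -72° = -254°
crank pin P = (r cos θ, r sin θ) = (-4.410198, 15.380187)
h = r sin θ − e = 15.380187 − 12 = 3.380187
sin φ = h / L = 3.380187 / 286 = 0.01181884
φ = arcsin(0.01181884) = 0.677185°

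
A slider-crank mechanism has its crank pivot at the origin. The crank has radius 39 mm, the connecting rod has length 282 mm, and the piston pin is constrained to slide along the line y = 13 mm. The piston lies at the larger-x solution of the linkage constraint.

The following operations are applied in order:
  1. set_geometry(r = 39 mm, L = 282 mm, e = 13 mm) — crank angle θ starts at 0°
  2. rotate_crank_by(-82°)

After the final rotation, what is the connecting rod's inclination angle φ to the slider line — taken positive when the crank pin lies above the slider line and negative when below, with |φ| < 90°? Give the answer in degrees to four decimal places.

-10.5475

set_geometry: r = 39 mm, L = 282 mm, e = 13 mm; θ ← 0°
rotate_crank_by(-82°): θ ← 0° -82° = -82°
crank pin P = (r cos θ, r sin θ) = (5.427751, -38.620455)
h = r sin θ − e = -38.620455 − 13 = -51.620455
sin φ = h / L = -51.620455 / 282 = -0.18305126
φ = arcsin(-0.18305126) = -10.547538°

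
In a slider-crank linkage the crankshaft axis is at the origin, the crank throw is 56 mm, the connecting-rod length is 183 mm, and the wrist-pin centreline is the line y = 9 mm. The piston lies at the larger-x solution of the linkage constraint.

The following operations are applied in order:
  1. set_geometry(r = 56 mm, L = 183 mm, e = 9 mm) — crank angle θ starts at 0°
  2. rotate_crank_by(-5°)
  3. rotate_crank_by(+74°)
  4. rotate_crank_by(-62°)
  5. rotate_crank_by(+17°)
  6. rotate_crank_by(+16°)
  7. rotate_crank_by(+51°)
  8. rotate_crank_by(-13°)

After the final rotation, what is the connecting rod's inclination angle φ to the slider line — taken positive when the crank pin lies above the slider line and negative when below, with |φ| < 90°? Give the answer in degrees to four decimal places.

14.4860

set_geometry: r = 56 mm, L = 183 mm, e = 9 mm; θ ← 0°
rotate_crank_by(-5°): θ ← 0° -5° = -5°
rotate_crank_by(+74°): θ ← -5° +74° = 69°
rotate_crank_by(-62°): θ ← 69° -62° = 7°
rotate_crank_by(+17°): θ ← 7° +17° = 24°
rotate_crank_by(+16°): θ ← 24° +16° = 40°
rotate_crank_by(+51°): θ ← 40° +51° = 91°
rotate_crank_by(-13°): θ ← 91° -13° = 78°
crank pin P = (r cos θ, r sin θ) = (11.643055, 54.776266)
h = r sin θ − e = 54.776266 − 9 = 45.776266
sin φ = h / L = 45.776266 / 183 = 0.25014353
φ = arcsin(0.25014353) = 14.486006°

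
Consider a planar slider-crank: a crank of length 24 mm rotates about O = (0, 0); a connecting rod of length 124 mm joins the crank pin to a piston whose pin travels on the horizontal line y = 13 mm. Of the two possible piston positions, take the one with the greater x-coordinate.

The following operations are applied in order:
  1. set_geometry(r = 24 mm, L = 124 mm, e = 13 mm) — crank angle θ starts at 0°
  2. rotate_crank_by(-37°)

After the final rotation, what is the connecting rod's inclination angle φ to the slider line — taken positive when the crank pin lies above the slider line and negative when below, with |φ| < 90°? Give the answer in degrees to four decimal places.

set_geometry: r = 24 mm, L = 124 mm, e = 13 mm; θ ← 0°
rotate_crank_by(-37°): θ ← 0° -37° = -37°
crank pin P = (r cos θ, r sin θ) = (19.167252, -14.443561)
h = r sin θ − e = -14.443561 − 13 = -27.443561
sin φ = h / L = -27.443561 / 124 = -0.22131904
φ = arcsin(-0.22131904) = -12.786518°

-12.7865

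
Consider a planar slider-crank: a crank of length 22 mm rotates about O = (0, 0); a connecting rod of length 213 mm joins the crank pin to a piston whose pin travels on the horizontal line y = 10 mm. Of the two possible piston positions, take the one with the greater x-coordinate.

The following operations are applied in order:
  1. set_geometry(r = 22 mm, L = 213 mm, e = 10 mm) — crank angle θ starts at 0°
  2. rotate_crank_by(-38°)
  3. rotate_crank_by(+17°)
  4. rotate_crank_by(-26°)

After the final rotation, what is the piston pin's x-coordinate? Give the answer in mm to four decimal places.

set_geometry: r = 22 mm, L = 213 mm, e = 10 mm; θ ← 0°
rotate_crank_by(-38°): θ ← 0° -38° = -38°
rotate_crank_by(+17°): θ ← -38° +17° = -21°
rotate_crank_by(-26°): θ ← -21° -26° = -47°
crank pin P = (r cos θ, r sin θ) = (15.003964, -16.089781)
h = r sin θ − e = -16.089781 − 10 = -26.089781
x = r cos θ + √(L² − h²) = 15.003964 + √(45369.0 − 680.6767) = 15.003964 + 211.396129 = 226.400093

226.4001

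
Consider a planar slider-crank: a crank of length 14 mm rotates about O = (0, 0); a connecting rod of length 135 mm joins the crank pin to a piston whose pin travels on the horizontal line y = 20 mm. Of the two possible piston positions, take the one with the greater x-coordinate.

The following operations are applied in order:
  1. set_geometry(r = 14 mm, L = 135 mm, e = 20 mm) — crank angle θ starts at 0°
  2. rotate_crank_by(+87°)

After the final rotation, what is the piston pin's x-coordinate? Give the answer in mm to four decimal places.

set_geometry: r = 14 mm, L = 135 mm, e = 20 mm; θ ← 0°
rotate_crank_by(+87°): θ ← 0° +87° = 87°
crank pin P = (r cos θ, r sin θ) = (0.732703, 13.980813)
h = r sin θ − e = 13.980813 − 20 = -6.019187
x = r cos θ + √(L² − h²) = 0.732703 + √(18225.0 − 36.2306) = 0.732703 + 134.865746 = 135.598449

135.5984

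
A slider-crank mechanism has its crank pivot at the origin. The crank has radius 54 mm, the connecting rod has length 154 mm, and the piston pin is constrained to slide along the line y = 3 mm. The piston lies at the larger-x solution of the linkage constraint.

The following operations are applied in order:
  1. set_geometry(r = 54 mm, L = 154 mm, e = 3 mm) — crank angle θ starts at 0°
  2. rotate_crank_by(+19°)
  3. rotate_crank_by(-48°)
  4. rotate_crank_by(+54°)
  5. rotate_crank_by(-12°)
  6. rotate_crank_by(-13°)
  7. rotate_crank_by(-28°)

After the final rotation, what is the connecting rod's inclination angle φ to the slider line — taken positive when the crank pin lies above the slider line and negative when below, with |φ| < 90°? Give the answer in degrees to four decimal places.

set_geometry: r = 54 mm, L = 154 mm, e = 3 mm; θ ← 0°
rotate_crank_by(+19°): θ ← 0° +19° = 19°
rotate_crank_by(-48°): θ ← 19° -48° = -29°
rotate_crank_by(+54°): θ ← -29° +54° = 25°
rotate_crank_by(-12°): θ ← 25° -12° = 13°
rotate_crank_by(-13°): θ ← 13° -13° = 0°
rotate_crank_by(-28°): θ ← 0° -28° = -28°
crank pin P = (r cos θ, r sin θ) = (47.679170, -25.351464)
h = r sin θ − e = -25.351464 − 3 = -28.351464
sin φ = h / L = -28.351464 / 154 = -0.18410042
φ = arcsin(-0.18410042) = -10.608689°

-10.6087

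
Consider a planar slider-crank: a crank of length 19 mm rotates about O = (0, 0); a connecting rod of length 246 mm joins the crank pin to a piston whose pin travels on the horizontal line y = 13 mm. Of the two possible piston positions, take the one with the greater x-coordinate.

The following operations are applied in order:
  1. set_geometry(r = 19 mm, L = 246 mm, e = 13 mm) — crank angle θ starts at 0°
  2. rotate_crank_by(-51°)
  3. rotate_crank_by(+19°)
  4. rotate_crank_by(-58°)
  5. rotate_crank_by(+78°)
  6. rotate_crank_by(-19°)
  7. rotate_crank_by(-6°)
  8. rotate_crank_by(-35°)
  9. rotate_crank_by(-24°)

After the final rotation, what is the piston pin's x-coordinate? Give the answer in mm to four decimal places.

set_geometry: r = 19 mm, L = 246 mm, e = 13 mm; θ ← 0°
rotate_crank_by(-51°): θ ← 0° -51° = -51°
rotate_crank_by(+19°): θ ← -51° +19° = -32°
rotate_crank_by(-58°): θ ← -32° -58° = -90°
rotate_crank_by(+78°): θ ← -90° +78° = -12°
rotate_crank_by(-19°): θ ← -12° -19° = -31°
rotate_crank_by(-6°): θ ← -31° -6° = -37°
rotate_crank_by(-35°): θ ← -37° -35° = -72°
rotate_crank_by(-24°): θ ← -72° -24° = -96°
crank pin P = (r cos θ, r sin θ) = (-1.986041, -18.895916)
h = r sin θ − e = -18.895916 − 13 = -31.895916
x = r cos θ + √(L² − h²) = -1.986041 + √(60516.0 − 1017.3495) = -1.986041 + 243.923452 = 241.937411

241.9374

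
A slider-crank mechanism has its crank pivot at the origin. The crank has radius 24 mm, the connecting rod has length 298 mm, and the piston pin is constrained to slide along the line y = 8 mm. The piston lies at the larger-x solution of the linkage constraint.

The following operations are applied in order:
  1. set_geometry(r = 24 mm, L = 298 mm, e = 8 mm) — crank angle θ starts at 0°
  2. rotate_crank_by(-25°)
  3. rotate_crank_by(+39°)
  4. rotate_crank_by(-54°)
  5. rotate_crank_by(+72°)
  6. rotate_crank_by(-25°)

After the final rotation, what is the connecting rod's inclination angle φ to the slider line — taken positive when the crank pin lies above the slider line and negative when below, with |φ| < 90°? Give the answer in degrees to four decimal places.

set_geometry: r = 24 mm, L = 298 mm, e = 8 mm; θ ← 0°
rotate_crank_by(-25°): θ ← 0° -25° = -25°
rotate_crank_by(+39°): θ ← -25° +39° = 14°
rotate_crank_by(-54°): θ ← 14° -54° = -40°
rotate_crank_by(+72°): θ ← -40° +72° = 32°
rotate_crank_by(-25°): θ ← 32° -25° = 7°
crank pin P = (r cos θ, r sin θ) = (23.821108, 2.924864)
h = r sin θ − e = 2.924864 − 8 = -5.075136
sin φ = h / L = -5.075136 / 298 = -0.01703066
φ = arcsin(-0.01703066) = -0.975832°

-0.9758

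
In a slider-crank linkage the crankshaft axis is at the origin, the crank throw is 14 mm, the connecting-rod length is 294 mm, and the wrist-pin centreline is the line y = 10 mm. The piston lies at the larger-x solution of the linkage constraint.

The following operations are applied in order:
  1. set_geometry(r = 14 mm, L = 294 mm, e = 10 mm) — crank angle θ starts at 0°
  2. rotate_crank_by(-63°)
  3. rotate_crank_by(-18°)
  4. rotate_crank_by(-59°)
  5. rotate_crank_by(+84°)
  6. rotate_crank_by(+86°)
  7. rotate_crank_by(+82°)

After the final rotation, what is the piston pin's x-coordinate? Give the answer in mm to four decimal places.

288.7404

set_geometry: r = 14 mm, L = 294 mm, e = 10 mm; θ ← 0°
rotate_crank_by(-63°): θ ← 0° -63° = -63°
rotate_crank_by(-18°): θ ← -63° -18° = -81°
rotate_crank_by(-59°): θ ← -81° -59° = -140°
rotate_crank_by(+84°): θ ← -140° +84° = -56°
rotate_crank_by(+86°): θ ← -56° +86° = 30°
rotate_crank_by(+82°): θ ← 30° +82° = 112°
crank pin P = (r cos θ, r sin θ) = (-5.244492, 12.980574)
h = r sin θ − e = 12.980574 − 10 = 2.980574
x = r cos θ + √(L² − h²) = -5.244492 + √(86436.0 − 8.8838) = -5.244492 + 293.984891 = 288.740399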